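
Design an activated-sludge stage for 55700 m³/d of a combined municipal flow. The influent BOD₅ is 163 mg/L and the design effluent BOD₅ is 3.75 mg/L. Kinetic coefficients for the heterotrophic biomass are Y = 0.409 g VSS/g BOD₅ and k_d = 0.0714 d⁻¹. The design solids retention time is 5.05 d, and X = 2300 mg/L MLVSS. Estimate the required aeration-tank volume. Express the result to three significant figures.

Steady-state biomass mass balance: V·X·(1 + k_d·θ_c) = Y·Q·(S₀ − S)·θ_c, so V = 0.409 × 55700 × (163 − 3.75) × 5.05 / [2300 × (1 + 0.0714 × 5.05)] = 1.83×10^7 / 3129 = 5855 m³.

V ≈ 5850 m³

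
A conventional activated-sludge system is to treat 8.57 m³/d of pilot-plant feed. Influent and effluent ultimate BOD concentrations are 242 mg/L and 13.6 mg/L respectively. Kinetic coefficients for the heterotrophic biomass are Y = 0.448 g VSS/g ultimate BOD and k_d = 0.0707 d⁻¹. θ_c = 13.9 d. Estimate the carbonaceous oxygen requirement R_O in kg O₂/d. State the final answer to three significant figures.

The observed yield is Y_obs = Y/(1 + k_d·θ_c) = 0.448 / (1 + 0.0707 × 13.9) = 0.448 / 1.983 = 0.2260 g VSS per g ultimate BOD removed.
Q·(S₀ − S) = 8.57 × (242 − 13.6) × 10⁻³ = 1.957 kg/d removed.
Biomass synthesised: P_X = Y_obs × 1.957 = 0.4423 kg VSS/d.
R_O = Q·ΔS − 1.42 P_X = 1.957 − 0.6280 = 1.329 kg O₂/d.

R_O ≈ 1.33 kg O₂/d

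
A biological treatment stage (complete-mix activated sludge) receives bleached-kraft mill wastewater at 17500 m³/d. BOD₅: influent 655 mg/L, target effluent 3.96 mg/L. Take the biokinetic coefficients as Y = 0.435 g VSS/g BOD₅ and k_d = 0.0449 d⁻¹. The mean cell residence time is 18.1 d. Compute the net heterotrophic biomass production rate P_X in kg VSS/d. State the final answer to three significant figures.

P_X ≈ 2730 kg VSS/d

Observed yield with endogenous decay: Y_obs = Y / (1 + k_d·θ_c) = 0.435 / (1 + 0.0449 × 18.1) = 0.435 / 1.813 = 0.2400 g VSS/g BOD₅.
Substrate removed = Q·(S₀ − S) = 17500 m³/d × (655 − 3.96) g/m³ = 1.14×10^7 g/d = 11393 kg/d.
Net biomass production P_X = Y_obs × Q·(S₀ − S) = 0.2400 × 11393 = 2734 kg VSS/d.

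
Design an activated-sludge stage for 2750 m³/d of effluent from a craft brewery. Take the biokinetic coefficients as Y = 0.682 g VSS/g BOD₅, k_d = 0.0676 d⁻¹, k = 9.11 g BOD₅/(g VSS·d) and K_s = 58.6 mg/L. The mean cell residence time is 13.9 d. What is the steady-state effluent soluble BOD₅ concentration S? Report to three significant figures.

Effluent substrate depends only on kinetics and SRT: S = K_s(1 + k_d θ_c) / [θ_c(Yk − k_d) − 1] = 58.6 × (1 + 0.0676 × 13.9) / [13.9 × (0.682 × 9.11 − 0.0676) − 1] = 113.7 / 84.42 = 1.346 mg/L.

S ≈ 1.35 mg/L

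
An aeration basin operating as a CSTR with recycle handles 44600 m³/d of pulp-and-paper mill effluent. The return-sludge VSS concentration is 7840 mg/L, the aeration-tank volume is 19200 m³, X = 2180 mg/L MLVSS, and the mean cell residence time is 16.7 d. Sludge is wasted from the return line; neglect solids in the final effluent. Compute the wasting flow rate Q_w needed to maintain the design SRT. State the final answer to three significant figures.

θ_c = V·X/(Q_w·X_r) when wasting from the recycle, so Q_w = V·X/(θ_c·X_r) = 19200 × 2180 / (16.7 × 7840) = 319.7 m³/d.

Q_w ≈ 320 m³/d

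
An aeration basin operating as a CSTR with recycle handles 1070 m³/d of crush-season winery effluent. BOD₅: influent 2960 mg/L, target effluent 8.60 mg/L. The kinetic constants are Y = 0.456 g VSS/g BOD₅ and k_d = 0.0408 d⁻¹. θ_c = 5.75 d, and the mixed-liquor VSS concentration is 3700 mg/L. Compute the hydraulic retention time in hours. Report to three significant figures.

Rearranging the biomass balance for a CMAS with decay, V = Y·Q·ΔS·θ_c / [X·(1+k_d θ_c)] = 0.456 × 1070 × (2960 − 8.60) × 5.75 / [3700 × (1 + 0.0408 × 5.75)] = 8.28×10^6 / 4568 = 1813 m³.
Hydraulic retention time τ = V/Q = 1813 / 1070 = 1.694 d = 40.66 h.

τ ≈ 40.7 h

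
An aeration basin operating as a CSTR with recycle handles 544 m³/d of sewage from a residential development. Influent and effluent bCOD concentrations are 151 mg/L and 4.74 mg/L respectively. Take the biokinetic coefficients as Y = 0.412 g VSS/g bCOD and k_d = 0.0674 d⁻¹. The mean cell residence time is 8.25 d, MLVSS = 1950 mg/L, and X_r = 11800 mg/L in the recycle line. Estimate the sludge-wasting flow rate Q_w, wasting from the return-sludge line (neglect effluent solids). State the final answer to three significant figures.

Q_w ≈ 1.79 m³/d

From the SRT design equation V = Y Q (S₀−S) θ_c / [X (1 + k_d θ_c)] = 0.412 × 544 × (151 − 4.74) × 8.25 / [1950 × (1 + 0.0674 × 8.25)] = 2.7×10^5 / 3034 = 89.13 m³.
Wasting from the return line (neglecting effluent solids): Q_w = V·X / (θ_c·X_r) = 89.13 × 1950 / (8.25 × 11800) = 1.785 m³/d.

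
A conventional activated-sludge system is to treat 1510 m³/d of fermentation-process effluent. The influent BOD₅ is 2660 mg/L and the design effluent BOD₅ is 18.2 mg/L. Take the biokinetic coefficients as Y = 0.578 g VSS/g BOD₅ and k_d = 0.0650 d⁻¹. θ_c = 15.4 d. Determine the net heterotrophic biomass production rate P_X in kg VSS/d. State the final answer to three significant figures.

P_X ≈ 1150 kg VSS/d

Y_obs = Y / (1 + k_d θ_c) = 0.578 / (1 + 0.0650 × 15.4) = 0.578 / 2.001 = 0.2889.
ΔS = 2660 − 18.2 = 2642 mg/L, so the substrate removal rate is 1510 × 2642/1000 = 3989 kg BOD₅/d.
Biomass produced: P_X = Y_obs·Q·ΔS = 0.2889 × 3989 ≈ 1152 kg VSS/d.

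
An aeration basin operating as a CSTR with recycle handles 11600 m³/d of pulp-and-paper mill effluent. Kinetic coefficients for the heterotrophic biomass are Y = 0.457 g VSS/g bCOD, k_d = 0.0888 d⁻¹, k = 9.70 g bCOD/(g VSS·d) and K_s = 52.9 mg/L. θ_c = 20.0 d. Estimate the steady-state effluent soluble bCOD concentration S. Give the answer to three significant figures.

S ≈ 1.71 mg/L

From the Monod/SRT balance for a CMAS, S = K_s·(1+k_d θ_c)/[θ_c·(Y k − k_d) − 1] = 52.9 × (1 + 0.0888 × 20.0) / [20.0 × (0.457 × 9.70 − 0.0888) − 1] = 146.9 / 85.88 = 1.710 mg/L.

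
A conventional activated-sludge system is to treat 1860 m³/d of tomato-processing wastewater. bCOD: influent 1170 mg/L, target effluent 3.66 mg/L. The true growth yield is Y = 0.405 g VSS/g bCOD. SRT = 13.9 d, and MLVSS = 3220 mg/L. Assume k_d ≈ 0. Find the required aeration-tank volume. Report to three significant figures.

With k_d = 0 the design equation reduces to V = Y Q (S₀−S) θ_c / X = 0.405 × 1860 × (1170 − 3.66) × 13.9 / 3220 = 3793 m³.

V ≈ 3790 m³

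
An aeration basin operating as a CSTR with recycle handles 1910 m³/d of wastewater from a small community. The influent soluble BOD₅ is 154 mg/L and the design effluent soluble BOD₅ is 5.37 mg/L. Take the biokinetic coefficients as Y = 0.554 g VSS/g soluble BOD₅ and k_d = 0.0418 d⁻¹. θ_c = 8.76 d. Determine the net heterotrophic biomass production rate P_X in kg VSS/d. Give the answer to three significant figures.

P_X ≈ 115 kg VSS/d

Y_obs = Y / (1 + k_d θ_c) = 0.554 / (1 + 0.0418 × 8.76) = 0.554 / 1.366 = 0.4055.
Substrate removed = Q·(S₀ − S) = 1910 m³/d × (154 − 5.37) g/m³ = 2.84×10^5 g/d = 283.9 kg/d.
P_X = Y_obs · Q(S₀ − S) = 0.4055 × 283.9 = 115.1 kg VSS/d.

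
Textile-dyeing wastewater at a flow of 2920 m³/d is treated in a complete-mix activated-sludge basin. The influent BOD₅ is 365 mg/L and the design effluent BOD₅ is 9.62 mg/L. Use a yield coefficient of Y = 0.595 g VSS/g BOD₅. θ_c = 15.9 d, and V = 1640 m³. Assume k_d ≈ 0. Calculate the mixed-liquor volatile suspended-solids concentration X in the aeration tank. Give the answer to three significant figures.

X = Y·Q·ΔS·θ_c / V = 0.595 × 2920 × (365 − 9.62) × 15.9 / 1640 = 5986 mg/L.

X ≈ 5990 mg/L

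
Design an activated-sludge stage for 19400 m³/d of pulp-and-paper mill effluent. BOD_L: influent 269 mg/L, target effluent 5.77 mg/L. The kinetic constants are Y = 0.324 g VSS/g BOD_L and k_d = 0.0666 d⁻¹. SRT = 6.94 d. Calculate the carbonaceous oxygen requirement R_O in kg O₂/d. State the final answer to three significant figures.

The observed yield is Y_obs = Y/(1 + k_d·θ_c) = 0.324 / (1 + 0.0666 × 6.94) = 0.324 / 1.462 = 0.2216 g VSS per g BOD_L removed.
Q·(S₀ − S) = 19400 × (269 − 5.77) × 10⁻³ = 5107 kg/d removed.
Biomass synthesised: P_X = Y_obs × 5107 = 1132 kg VSS/d.
R_O = Q·(S₀ − S) − 1.42·P_X = 5107 − 1.42 × 1132 = 3500 kg O₂/d.

R_O ≈ 3500 kg O₂/d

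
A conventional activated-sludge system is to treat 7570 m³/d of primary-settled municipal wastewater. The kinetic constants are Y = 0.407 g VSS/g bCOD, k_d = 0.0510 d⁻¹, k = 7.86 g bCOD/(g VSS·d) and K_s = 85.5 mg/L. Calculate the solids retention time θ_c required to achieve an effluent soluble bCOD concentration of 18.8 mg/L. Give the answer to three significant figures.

θ_c ≈ 1.90 d

From 1/θ_c = Y·k·S/(K_s + S) − k_d: Y·k·S/(K_s+S) = 0.407 × 7.86 × 18.8 / (85.5 + 18.8) = 0.5766 d⁻¹.
Then 1/θ_c = μ − k_d = 0.5766 − 0.0510 = 0.5256 d⁻¹, giving θ_c = 1.903 d.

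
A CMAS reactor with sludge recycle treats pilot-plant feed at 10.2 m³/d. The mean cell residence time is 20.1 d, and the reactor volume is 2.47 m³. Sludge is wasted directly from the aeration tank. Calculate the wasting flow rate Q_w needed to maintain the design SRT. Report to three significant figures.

For wasting at MLVSS concentration, Q_w = V/θ_c = 2.470/20.1 = 0.1229 m³/d.

Q_w ≈ 0.123 m³/d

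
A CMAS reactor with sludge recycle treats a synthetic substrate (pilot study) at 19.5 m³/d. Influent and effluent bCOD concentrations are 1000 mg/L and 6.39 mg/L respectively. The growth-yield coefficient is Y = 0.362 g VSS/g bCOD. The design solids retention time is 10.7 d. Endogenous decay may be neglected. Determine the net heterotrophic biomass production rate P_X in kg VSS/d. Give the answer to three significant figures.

With endogenous decay neglected, the observed yield equals the true yield: Y_obs = Y = 0.362 g VSS/g bCOD.
Mass of bCOD removed per day: Q(S₀ − S) = 19.5 × 993.6 g/m³ = 19.38 kg/d.
Biomass produced: P_X = Y_obs·Q·ΔS = 0.3620 × 19.38 ≈ 7.014 kg VSS/d.

P_X ≈ 7.01 kg VSS/d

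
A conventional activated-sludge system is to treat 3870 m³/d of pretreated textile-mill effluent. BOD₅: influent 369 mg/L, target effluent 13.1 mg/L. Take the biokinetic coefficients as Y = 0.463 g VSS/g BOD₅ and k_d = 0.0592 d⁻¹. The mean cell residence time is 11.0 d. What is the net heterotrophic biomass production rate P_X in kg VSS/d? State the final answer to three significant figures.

Y_obs = Y / (1 + k_d θ_c) = 0.463 / (1 + 0.0592 × 11.0) = 0.463 / 1.651 = 0.2804.
Q·(S₀ − S) = 3870 × (369 − 13.1) × 10⁻³ = 1377 kg/d removed.
P_X = Y_obs · Q(S₀ − S) = 0.2804 × 1377 = 386.2 kg VSS/d.

P_X ≈ 386 kg VSS/d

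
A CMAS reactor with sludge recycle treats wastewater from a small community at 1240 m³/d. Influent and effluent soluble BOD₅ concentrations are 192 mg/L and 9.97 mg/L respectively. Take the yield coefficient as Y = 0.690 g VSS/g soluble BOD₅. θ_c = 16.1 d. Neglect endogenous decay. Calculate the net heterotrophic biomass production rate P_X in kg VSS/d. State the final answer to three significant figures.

No decay correction is needed, so Y_obs = Y = 0.690.
Q·(S₀ − S) = 1240 × (192 − 9.97) × 10⁻³ = 225.7 kg/d removed.
So the net sludge growth is P_X = 0.6900 × 225.7 = 155.7 kg VSS/d.

P_X ≈ 156 kg VSS/d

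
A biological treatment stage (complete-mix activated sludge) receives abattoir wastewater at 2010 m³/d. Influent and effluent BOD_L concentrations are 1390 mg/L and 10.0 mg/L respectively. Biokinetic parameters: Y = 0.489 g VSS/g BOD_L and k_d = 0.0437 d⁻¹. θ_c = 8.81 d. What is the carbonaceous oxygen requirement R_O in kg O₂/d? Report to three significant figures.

The observed yield is Y_obs = Y/(1 + k_d·θ_c) = 0.489 / (1 + 0.0437 × 8.81) = 0.489 / 1.385 = 0.3531 g VSS per g BOD_L removed.
Q·(S₀ − S) = 2010 × (1390 − 10.0) × 10⁻³ = 2774 kg/d removed.
P_X = Y_obs·Q·(S₀ − S) = 0.3531 × 2774 = 979.3 kg VSS/d.
R_O = Q·ΔS − 1.42 P_X = 2774 − 1391 = 1383 kg O₂/d.

R_O ≈ 1380 kg O₂/d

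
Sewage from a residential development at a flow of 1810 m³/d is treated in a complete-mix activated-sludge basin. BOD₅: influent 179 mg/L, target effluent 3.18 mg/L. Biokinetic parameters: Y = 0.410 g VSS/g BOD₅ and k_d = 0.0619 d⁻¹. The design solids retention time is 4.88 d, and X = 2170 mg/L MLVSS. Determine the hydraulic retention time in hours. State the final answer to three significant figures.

τ ≈ 2.99 h

From the SRT design equation V = Y Q (S₀−S) θ_c / [X (1 + k_d θ_c)] = 0.410 × 1810 × (179 − 3.18) × 4.88 / [2170 × (1 + 0.0619 × 4.88)] = 6.37×10^5 / 2825 = 225.3 m³.
HRT = V/Q = 225.3 m³ / 1810 m³·d⁻¹ = 0.1245 d × 24 = 2.988 h.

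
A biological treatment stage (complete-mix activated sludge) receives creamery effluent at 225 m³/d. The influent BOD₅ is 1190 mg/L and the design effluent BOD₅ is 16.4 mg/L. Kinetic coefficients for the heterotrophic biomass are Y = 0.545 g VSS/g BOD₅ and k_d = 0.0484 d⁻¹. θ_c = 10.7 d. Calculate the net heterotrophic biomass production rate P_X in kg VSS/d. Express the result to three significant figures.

Y_obs = Y / (1 + k_d θ_c) = 0.545 / (1 + 0.0484 × 10.7) = 0.545 / 1.518 = 0.3591.
ΔS = 1190 − 16.4 = 1174 mg/L, so the substrate removal rate is 225 × 1174/1000 = 264.1 kg BOD₅/d.
Biomass produced: P_X = Y_obs·Q·ΔS = 0.3591 × 264.1 ≈ 94.81 kg VSS/d.

P_X ≈ 94.8 kg VSS/d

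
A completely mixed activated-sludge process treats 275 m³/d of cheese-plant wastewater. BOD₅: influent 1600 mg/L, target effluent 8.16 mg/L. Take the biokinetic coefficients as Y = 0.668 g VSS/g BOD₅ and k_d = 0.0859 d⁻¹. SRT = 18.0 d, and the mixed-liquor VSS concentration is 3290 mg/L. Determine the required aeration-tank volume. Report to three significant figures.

V ≈ 628 m³

From the SRT design equation V = Y Q (S₀−S) θ_c / [X (1 + k_d θ_c)] = 0.668 × 275 × (1600 − 8.16) × 18.0 / [3290 × (1 + 0.0859 × 18.0)] = 5.26×10^6 / 8377 = 628.3 m³.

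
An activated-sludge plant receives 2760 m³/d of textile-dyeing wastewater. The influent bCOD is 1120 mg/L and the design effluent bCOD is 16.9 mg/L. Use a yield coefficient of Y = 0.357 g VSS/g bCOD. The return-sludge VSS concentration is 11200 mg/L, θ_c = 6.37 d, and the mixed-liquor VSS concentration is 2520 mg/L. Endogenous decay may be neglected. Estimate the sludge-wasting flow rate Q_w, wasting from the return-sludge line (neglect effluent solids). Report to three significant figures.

V·X = Y·Q·ΔS·θ_c gives V = 0.357 × 2760 × (1120 − 16.9) × 6.37 / 2520 = 2747 m³.
Wasting from the return line (neglecting effluent solids): Q_w = V·X / (θ_c·X_r) = 2747 × 2520 / (6.37 × 11200) = 97.05 m³/d.

Q_w ≈ 97.0 m³/d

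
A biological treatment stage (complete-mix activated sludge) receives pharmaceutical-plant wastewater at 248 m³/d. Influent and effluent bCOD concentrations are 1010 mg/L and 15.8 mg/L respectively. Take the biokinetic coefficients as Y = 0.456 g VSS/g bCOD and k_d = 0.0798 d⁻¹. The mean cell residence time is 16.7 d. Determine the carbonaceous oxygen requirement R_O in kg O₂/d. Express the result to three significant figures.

R_O ≈ 178 kg O₂/d

The observed yield is Y_obs = Y/(1 + k_d·θ_c) = 0.456 / (1 + 0.0798 × 16.7) = 0.456 / 2.333 = 0.1955 g VSS per g bCOD removed.
Q·(S₀ − S) = 248 × (1010 − 15.8) × 10⁻³ = 246.6 kg/d removed.
Net sludge production P_X = 0.1955 × 246.6 = 48.20 kg VSS/d.
R_O = Q·(S₀ − S) − 1.42·P_X = 246.6 − 1.42 × 48.20 = 178.1 kg O₂/d.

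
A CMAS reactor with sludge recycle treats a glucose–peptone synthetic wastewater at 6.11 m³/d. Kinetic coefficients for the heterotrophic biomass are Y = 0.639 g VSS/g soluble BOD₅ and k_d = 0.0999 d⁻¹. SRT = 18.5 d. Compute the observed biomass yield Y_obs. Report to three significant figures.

Y_obs ≈ 0.224 g VSS/g soluble BOD₅

Correct the yield for decay: Y_obs = Y/(1 + k_d θ_c) = 0.639 / (1 + 0.0999 × 18.5) = 0.639 / 2.848 = 0.2244.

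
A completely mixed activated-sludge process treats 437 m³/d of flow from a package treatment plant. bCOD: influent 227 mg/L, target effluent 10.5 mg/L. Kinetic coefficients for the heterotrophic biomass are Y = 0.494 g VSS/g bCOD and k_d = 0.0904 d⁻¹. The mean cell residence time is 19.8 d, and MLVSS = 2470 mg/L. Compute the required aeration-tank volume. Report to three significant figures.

V ≈ 134 m³

Rearranging the biomass balance for a CMAS with decay, V = Y·Q·ΔS·θ_c / [X·(1+k_d θ_c)] = 0.494 × 437 × (227 − 10.5) × 19.8 / [2470 × (1 + 0.0904 × 19.8)] = 9.25×10^5 / 6891 = 134.3 m³.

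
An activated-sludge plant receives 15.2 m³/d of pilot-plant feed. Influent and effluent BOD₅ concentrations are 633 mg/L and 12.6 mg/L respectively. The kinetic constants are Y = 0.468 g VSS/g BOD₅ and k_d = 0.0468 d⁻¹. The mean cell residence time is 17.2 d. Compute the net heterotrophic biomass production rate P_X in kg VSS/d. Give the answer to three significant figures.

Correct the yield for decay: Y_obs = Y/(1 + k_d θ_c) = 0.468 / (1 + 0.0468 × 17.2) = 0.468 / 1.805 = 0.2593.
Q·(S₀ − S) = 15.2 × (633 − 12.6) × 10⁻³ = 9.430 kg/d removed.
So the net sludge growth is P_X = 0.2593 × 9.430 = 2.445 kg VSS/d.

P_X ≈ 2.45 kg VSS/d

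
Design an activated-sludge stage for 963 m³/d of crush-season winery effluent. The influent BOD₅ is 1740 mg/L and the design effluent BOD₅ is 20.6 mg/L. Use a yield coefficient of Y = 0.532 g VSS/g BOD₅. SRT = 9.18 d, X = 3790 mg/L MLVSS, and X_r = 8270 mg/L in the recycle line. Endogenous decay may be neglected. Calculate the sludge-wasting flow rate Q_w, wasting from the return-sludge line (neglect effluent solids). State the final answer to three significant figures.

V·X = Y·Q·ΔS·θ_c gives V = 0.532 × 963 × (1740 − 20.6) × 9.18 / 3790 = 2134 m³.
Wasting from the return line (neglecting effluent solids): Q_w = V·X / (θ_c·X_r) = 2134 × 3790 / (9.18 × 8270) = 106.5 m³/d.

Q_w ≈ 107 m³/d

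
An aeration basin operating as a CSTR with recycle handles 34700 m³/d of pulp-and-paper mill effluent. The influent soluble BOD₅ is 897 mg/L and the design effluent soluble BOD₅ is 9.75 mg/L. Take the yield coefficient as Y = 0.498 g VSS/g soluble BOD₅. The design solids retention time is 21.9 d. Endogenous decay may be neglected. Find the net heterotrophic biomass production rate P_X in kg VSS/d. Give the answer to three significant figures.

P_X ≈ 15300 kg VSS/d

With endogenous decay neglected, the observed yield equals the true yield: Y_obs = Y = 0.498 g VSS/g soluble BOD₅.
Mass of soluble BOD₅ removed per day: Q(S₀ − S) = 34700 × 887.2 g/m³ = 30788 kg/d.
Biomass produced: P_X = Y_obs·Q·ΔS = 0.4980 × 30788 ≈ 15332 kg VSS/d.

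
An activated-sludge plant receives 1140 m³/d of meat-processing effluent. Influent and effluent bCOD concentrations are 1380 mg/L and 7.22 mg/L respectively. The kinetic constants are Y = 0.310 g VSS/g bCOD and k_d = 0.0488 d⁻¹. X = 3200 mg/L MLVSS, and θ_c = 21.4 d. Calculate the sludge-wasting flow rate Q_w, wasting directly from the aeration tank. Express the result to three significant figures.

Steady-state biomass mass balance: V·X·(1 + k_d·θ_c) = Y·Q·(S₀ − S)·θ_c, so V = 0.310 × 1140 × (1380 − 7.22) × 21.4 / [3200 × (1 + 0.0488 × 21.4)] = 1.04×10^7 / 6542 = 1587 m³.
With mixed-liquor wasting, θ_c = V/Q_w, so Q_w = V/θ_c = 1587/21.4 = 74.16 m³/d.

Q_w ≈ 74.2 m³/d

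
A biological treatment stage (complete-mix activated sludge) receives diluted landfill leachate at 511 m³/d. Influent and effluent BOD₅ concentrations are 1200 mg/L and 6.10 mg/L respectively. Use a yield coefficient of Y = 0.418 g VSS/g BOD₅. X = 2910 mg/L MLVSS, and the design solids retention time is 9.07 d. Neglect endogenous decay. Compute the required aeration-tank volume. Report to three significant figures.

V ≈ 795 m³

With k_d = 0 the design equation reduces to V = Y Q (S₀−S) θ_c / X = 0.418 × 511 × (1200 − 6.10) × 9.07 / 2910 = 794.8 m³.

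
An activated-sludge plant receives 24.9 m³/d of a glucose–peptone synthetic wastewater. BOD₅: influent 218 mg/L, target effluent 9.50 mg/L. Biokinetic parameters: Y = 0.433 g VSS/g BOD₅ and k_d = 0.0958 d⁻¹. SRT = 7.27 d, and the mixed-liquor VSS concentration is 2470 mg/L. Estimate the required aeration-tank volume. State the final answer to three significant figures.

Rearranging the biomass balance for a CMAS with decay, V = Y·Q·ΔS·θ_c / [X·(1+k_d θ_c)] = 0.433 × 24.9 × (218 − 9.50) × 7.27 / [2470 × (1 + 0.0958 × 7.27)] = 1.63×10^4 / 4190 = 3.900 m³.

V ≈ 3.90 m³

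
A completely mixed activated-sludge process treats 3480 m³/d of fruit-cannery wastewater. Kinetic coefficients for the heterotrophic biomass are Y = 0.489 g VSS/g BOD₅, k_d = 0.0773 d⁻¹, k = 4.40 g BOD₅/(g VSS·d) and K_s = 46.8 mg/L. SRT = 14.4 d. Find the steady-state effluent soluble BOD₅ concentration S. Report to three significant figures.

For a completely mixed reactor with recycle the Lawrence–McCarty relation gives S = K_s·(1 + k_d·θ_c) / [θ_c·(Y·k − k_d) − 1] = 46.8 × (1 + 0.0773 × 14.4) / [14.4 × (0.489 × 4.40 − 0.0773) − 1] = 98.89 / 28.87 = 3.426 mg/L.

S ≈ 3.43 mg/L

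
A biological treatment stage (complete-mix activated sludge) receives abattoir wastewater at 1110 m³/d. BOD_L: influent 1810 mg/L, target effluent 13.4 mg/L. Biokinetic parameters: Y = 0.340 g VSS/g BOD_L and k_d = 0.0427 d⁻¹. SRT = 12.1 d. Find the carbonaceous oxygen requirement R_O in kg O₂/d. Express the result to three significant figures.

Y_obs = Y / (1 + k_d θ_c) = 0.340 / (1 + 0.0427 × 12.1) = 0.340 / 1.517 = 0.2242.
Mass of BOD_L removed per day: Q(S₀ − S) = 1110 × 1797 g/m³ = 1994 kg/d.
P_X = Y_obs·Q·(S₀ − S) = 0.2242 × 1994 = 447.1 kg VSS/d.
R_O = Q·ΔS − 1.42 P_X = 1994 − 634.8 = 1359 kg O₂/d.

R_O ≈ 1360 kg O₂/d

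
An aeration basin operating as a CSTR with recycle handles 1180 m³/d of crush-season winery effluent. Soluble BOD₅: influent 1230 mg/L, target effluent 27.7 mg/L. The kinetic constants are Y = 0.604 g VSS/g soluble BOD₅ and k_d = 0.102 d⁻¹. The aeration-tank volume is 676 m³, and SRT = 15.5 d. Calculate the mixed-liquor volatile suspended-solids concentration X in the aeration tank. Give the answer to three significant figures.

Solving the biomass balance for X: X = Y Q (S₀−S) θ_c / [V (1+k_d θ_c)] = 0.604 × 1180 × (1230 − 27.7) × 15.5 / [676 × (1 + 0.102 × 15.5)] = 7613 mg/L.

X ≈ 7610 mg/L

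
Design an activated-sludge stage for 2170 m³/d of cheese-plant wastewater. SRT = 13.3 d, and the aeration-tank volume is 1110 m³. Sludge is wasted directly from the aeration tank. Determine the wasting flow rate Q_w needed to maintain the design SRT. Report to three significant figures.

For wasting at MLVSS concentration, Q_w = V/θ_c = 1110/13.3 = 83.46 m³/d.

Q_w ≈ 83.5 m³/d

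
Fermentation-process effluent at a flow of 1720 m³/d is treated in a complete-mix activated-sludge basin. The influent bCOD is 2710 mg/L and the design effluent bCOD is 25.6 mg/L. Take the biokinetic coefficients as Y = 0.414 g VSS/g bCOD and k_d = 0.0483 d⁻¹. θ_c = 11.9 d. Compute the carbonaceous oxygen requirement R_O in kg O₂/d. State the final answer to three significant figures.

Observed yield with endogenous decay: Y_obs = Y / (1 + k_d·θ_c) = 0.414 / (1 + 0.0483 × 11.9) = 0.414 / 1.575 = 0.2629 g VSS/g bCOD.
Substrate removed = Q·(S₀ − S) = 1720 m³/d × (2710 − 25.6) g/m³ = 4.62×10^6 g/d = 4617 kg/d.
Biomass synthesised: P_X = Y_obs × 4617 = 1214 kg VSS/d.
R_O = Q·ΔS − 1.42 P_X = 4617 − 1724 = 2894 kg O₂/d.

R_O ≈ 2890 kg O₂/d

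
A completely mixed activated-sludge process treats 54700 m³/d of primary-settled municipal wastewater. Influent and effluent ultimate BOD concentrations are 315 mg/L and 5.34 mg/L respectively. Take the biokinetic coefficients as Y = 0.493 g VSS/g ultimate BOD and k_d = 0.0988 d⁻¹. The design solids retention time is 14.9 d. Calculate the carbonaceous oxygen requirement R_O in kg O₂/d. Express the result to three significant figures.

Observed yield with endogenous decay: Y_obs = Y / (1 + k_d·θ_c) = 0.493 / (1 + 0.0988 × 14.9) = 0.493 / 2.472 = 0.1994 g VSS/g ultimate BOD.
Substrate removed = Q·(S₀ − S) = 54700 m³/d × (315 − 5.34) g/m³ = 1.69×10^7 g/d = 16938 kg/d.
Net sludge production P_X = 0.1994 × 16938 = 3378 kg VSS/d.
Carbonaceous O₂ demand = substrate oxidised − cell-mass equivalent = 16938 − 1.42 × 3378 = 12142 kg O₂/d.

R_O ≈ 12100 kg O₂/d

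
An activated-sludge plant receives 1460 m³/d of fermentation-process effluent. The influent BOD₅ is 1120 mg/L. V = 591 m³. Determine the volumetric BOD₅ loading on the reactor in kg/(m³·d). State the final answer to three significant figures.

L_v ≈ 2.77 kg BOD₅/(m³·d)

Applied BOD₅ load per unit volume = Q·S₀/V = (1460 × 1120/1000)/591.0 = 2.767 kg BOD₅·m⁻³·d⁻¹.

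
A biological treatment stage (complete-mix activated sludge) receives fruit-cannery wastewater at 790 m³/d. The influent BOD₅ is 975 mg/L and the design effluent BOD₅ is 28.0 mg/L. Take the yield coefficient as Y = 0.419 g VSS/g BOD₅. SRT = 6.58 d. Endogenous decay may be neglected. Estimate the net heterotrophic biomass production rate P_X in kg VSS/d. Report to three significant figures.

P_X ≈ 313 kg VSS/d

With endogenous decay neglected, the observed yield equals the true yield: Y_obs = Y = 0.419 g VSS/g BOD₅.
Substrate removed = Q·(S₀ − S) = 790 m³/d × (975 − 28.0) g/m³ = 7.48×10^5 g/d = 748.1 kg/d.
P_X = Y_obs · Q(S₀ − S) = 0.4190 × 748.1 = 313.5 kg VSS/d.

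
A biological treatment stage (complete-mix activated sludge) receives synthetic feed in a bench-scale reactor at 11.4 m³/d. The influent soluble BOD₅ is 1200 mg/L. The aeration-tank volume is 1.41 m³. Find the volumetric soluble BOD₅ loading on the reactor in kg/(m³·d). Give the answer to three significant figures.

L_v ≈ 9.70 kg soluble BOD₅/(m³·d)

Volumetric loading L_v = Q·S₀ / V = 11.4 × 1200 g/m³ / 1.410 m³ = 9702 g/(m³·d) = 9.702 kg soluble BOD₅/(m³·d).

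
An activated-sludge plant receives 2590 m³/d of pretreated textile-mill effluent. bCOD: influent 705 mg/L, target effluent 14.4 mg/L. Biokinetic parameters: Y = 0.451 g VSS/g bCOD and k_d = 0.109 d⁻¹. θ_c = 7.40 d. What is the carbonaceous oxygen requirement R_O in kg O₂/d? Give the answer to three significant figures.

R_O ≈ 1150 kg O₂/d

Observed yield with endogenous decay: Y_obs = Y / (1 + k_d·θ_c) = 0.451 / (1 + 0.109 × 7.40) = 0.451 / 1.807 = 0.2496 g VSS/g bCOD.
ΔS = 705 − 14.4 = 690.6 mg/L, so the substrate removal rate is 2590 × 690.6/1000 = 1789 kg bCOD/d.
Net sludge production P_X = 0.2496 × 1789 = 446.5 kg VSS/d.
R_O = Q·(S₀ − S) − 1.42·P_X = 1789 − 1.42 × 446.5 = 1155 kg O₂/d.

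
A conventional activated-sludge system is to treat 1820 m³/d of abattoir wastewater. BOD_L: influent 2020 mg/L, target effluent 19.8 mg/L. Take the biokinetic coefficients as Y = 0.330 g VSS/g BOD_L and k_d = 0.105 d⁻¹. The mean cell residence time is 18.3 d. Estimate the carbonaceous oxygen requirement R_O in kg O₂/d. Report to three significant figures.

The observed yield is Y_obs = Y/(1 + k_d·θ_c) = 0.330 / (1 + 0.105 × 18.3) = 0.330 / 2.921 = 0.1130 g VSS per g BOD_L removed.
Mass of BOD_L removed per day: Q(S₀ − S) = 1820 × 2000 g/m³ = 3640 kg/d.
P_X = Y_obs·Q·(S₀ − S) = 0.1130 × 3640 = 411.2 kg VSS/d.
R_O = Q·ΔS − 1.42 P_X = 3640 − 583.9 = 3056 kg O₂/d.

R_O ≈ 3060 kg O₂/d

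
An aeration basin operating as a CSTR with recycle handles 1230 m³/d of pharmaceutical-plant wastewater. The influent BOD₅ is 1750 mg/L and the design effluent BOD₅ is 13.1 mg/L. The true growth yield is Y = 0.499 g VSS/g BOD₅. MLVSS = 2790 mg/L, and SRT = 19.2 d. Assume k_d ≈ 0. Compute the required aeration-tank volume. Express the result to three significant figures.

Biomass mass balance (decay neglected): V·X = Y·Q·(S₀ − S)·θ_c, so V = 0.499 × 1230 × (1750 − 13.1) × 19.2 / 2790 = 7336 m³.

V ≈ 7340 m³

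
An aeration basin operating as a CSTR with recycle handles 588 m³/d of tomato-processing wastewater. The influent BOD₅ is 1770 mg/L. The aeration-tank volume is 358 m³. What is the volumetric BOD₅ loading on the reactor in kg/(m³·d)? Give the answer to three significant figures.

L_v ≈ 2.91 kg BOD₅/(m³·d)

L_v = Q S₀ / V = 588 × 1770 × 10⁻³ / 358.0 = 2.907 kg/(m³·d).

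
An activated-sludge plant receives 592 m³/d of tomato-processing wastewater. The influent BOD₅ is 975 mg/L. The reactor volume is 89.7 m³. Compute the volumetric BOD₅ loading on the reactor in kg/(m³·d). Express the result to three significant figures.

L_v = Q S₀ / V = 592 × 975 × 10⁻³ / 89.70 = 6.435 kg/(m³·d).

L_v ≈ 6.43 kg BOD₅/(m³·d)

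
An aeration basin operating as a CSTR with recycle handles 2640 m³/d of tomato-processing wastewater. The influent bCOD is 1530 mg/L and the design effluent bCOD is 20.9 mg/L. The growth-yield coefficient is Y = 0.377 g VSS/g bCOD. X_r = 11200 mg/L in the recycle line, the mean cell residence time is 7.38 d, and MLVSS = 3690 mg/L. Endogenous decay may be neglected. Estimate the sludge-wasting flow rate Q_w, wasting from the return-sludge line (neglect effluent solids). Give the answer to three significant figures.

Biomass mass balance (decay neglected): V·X = Y·Q·(S₀ − S)·θ_c, so V = 0.377 × 2640 × (1530 − 20.9) × 7.38 / 3690 = 3004 m³.
θ_c = V·X/(Q_w·X_r) when wasting from the recycle, so Q_w = V·X/(θ_c·X_r) = 3004 × 3690 / (7.38 × 11200) = 134.1 m³/d.

Q_w ≈ 134 m³/d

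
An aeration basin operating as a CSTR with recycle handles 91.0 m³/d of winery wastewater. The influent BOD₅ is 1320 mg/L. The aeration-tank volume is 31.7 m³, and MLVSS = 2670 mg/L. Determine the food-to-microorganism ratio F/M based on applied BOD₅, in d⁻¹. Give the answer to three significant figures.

F/M = Q·S₀ / (V·X) = 91.0 × 1320 / (31.70 × 2670) = 1.419 g BOD₅·(g VSS·d)⁻¹.

F/M ≈ 1.42 d⁻¹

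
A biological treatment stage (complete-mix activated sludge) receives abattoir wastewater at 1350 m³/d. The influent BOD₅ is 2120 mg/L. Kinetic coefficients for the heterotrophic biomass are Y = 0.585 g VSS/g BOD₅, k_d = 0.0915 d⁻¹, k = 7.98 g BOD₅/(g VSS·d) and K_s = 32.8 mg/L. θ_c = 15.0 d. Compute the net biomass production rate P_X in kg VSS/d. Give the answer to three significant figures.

P_X ≈ 705 kg VSS/d

For a completely mixed reactor with recycle the Lawrence–McCarty relation gives S = K_s·(1 + k_d·θ_c) / [θ_c·(Y·k − k_d) − 1] = 32.8 × (1 + 0.0915 × 15.0) / [15.0 × (0.585 × 7.98 − 0.0915) − 1] = 77.82 / 67.65 = 1.150 mg/L.
Correct the yield for decay: Y_obs = Y/(1 + k_d θ_c) = 0.585 / (1 + 0.0915 × 15.0) = 0.585 / 2.373 = 0.2466.
Q·(S₀ − S) = 1350 × (2120 − 1.15) × 10⁻³ = 2860 kg/d removed.
So the net sludge growth is P_X = 0.2466 × 2860 = 705.3 kg VSS/d.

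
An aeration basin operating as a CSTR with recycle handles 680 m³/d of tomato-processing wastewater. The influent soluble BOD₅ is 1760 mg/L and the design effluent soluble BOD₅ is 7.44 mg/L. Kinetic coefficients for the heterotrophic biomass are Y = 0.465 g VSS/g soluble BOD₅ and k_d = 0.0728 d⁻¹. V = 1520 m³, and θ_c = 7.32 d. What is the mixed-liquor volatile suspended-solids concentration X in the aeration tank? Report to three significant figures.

X ≈ 1740 mg/L

X = Y·Q·ΔS·θ_c / [V·(1 + k_d θ_c)] = 0.465 × 680 × (1760 − 7.44) × 7.32 / [1520 × (1 + 0.0728 × 7.32)] = 1741 mg/L.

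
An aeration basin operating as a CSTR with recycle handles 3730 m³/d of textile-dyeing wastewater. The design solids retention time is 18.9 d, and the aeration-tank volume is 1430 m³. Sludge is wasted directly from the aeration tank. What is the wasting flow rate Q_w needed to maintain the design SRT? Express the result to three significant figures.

Q_w ≈ 75.7 m³/d

For wasting at MLVSS concentration, Q_w = V/θ_c = 1430/18.9 = 75.66 m³/d.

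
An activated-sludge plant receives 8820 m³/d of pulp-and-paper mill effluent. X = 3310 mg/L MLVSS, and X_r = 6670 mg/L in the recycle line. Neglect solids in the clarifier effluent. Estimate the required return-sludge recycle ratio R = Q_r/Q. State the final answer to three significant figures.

R ≈ 0.985

R = Q_r/Q = X/(X_r − X) = 3310 / (6670 − 3310) = 0.9851.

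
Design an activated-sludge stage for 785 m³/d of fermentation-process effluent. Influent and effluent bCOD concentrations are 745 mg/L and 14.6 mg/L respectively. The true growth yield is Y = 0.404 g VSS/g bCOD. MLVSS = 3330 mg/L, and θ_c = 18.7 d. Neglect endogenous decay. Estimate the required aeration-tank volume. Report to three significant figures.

V ≈ 1300 m³

V·X = Y·Q·ΔS·θ_c gives V = 0.404 × 785 × (745 − 14.6) × 18.7 / 3330 = 1301 m³.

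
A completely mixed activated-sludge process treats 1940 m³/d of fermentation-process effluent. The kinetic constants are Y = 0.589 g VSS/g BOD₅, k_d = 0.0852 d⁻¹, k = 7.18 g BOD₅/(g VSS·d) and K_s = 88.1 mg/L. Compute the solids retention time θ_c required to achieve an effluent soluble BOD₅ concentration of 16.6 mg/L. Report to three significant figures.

θ_c ≈ 1.71 d

From 1/θ_c = Y·k·S/(K_s + S) − k_d: Y·k·S/(K_s+S) = 0.589 × 7.18 × 16.6 / (88.1 + 16.6) = 0.6705 d⁻¹.
Then 1/θ_c = μ − k_d = 0.6705 − 0.0852 = 0.5853 d⁻¹, giving θ_c = 1.709 d.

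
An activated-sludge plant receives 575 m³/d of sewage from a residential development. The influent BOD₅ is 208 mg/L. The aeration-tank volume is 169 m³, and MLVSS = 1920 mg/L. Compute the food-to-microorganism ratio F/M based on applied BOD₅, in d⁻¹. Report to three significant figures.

F/M ≈ 0.369 d⁻¹

F/M = Q·S₀ / (V·X) = 575 × 208 / (169.0 × 1920) = 0.3686 g BOD₅·(g VSS·d)⁻¹.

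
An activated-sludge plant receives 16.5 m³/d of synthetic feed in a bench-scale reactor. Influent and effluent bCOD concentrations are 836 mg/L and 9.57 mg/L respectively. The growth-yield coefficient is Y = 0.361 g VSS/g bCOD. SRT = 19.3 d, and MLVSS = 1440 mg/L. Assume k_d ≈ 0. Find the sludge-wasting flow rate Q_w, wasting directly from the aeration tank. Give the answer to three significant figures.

Q_w ≈ 3.42 m³/d

Biomass mass balance (decay neglected): V·X = Y·Q·(S₀ − S)·θ_c, so V = 0.361 × 16.5 × (836 − 9.57) × 19.3 / 1440 = 65.98 m³.
Wasting from the aeration tank: Q_w = V / θ_c = 65.98 / 19.3 = 3.418 m³/d.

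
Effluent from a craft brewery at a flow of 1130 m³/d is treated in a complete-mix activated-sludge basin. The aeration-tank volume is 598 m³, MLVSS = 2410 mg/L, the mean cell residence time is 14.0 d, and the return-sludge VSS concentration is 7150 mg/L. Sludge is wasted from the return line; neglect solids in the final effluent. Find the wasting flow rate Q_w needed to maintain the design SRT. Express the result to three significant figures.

Q_w ≈ 14.4 m³/d

Wasting from the return line (neglecting effluent solids): Q_w = V·X / (θ_c·X_r) = 598.0 × 2410 / (14.0 × 7150) = 14.40 m³/d.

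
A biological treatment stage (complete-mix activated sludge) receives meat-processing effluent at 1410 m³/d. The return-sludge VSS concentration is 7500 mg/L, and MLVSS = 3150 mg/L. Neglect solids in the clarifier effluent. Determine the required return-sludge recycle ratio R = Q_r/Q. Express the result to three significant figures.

Solids balance on the clarifier gives (1+R)X = R·X_r, so R = X/(X_r − X) = 3150 / (7500 − 3150) = 0.7241.

R ≈ 0.724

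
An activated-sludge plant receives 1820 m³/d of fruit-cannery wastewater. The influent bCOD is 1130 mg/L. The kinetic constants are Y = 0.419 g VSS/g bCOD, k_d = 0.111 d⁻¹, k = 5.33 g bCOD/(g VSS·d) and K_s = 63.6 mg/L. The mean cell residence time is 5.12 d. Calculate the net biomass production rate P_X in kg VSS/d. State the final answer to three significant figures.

P_X ≈ 545 kg VSS/d

From the Monod/SRT balance for a CMAS, S = K_s·(1+k_d θ_c)/[θ_c·(Y k − k_d) − 1] = 63.6 × (1 + 0.111 × 5.12) / [5.12 × (0.419 × 5.33 − 0.111) − 1] = 99.75 / 9.866 = 10.11 mg/L.
The observed yield is Y_obs = Y/(1 + k_d·θ_c) = 0.419 / (1 + 0.111 × 5.12) = 0.419 / 1.568 = 0.2672 g VSS per g bCOD removed.
ΔS = 1130 − 10.1 = 1120 mg/L, so the substrate removal rate is 1820 × 1120/1000 = 2038 kg bCOD/d.
Biomass produced: P_X = Y_obs·Q·ΔS = 0.2672 × 2038 ≈ 544.5 kg VSS/d.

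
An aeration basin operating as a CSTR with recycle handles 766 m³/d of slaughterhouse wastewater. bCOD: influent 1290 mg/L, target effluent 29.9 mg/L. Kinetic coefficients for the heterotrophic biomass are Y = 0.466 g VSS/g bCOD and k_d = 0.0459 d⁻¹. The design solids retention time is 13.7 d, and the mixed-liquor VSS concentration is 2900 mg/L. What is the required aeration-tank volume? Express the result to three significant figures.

V ≈ 1300 m³

From the SRT design equation V = Y Q (S₀−S) θ_c / [X (1 + k_d θ_c)] = 0.466 × 766 × (1290 − 29.9) × 13.7 / [2900 × (1 + 0.0459 × 13.7)] = 6.16×10^6 / 4724 = 1305 m³.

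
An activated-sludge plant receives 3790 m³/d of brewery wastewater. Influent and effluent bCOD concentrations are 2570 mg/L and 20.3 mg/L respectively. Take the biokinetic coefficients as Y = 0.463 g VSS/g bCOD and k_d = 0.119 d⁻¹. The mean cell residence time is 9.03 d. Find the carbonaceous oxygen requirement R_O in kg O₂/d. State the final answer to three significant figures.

The observed yield is Y_obs = Y/(1 + k_d·θ_c) = 0.463 / (1 + 0.119 × 9.03) = 0.463 / 2.075 = 0.2232 g VSS per g bCOD removed.
Mass of bCOD removed per day: Q(S₀ − S) = 3790 × 2550 g/m³ = 9663 kg/d.
P_X = Y_obs·Q·(S₀ − S) = 0.2232 × 9663 = 2157 kg VSS/d.
R_O = Q·ΔS − 1.42 P_X = 9663 − 3062 = 6601 kg O₂/d.

R_O ≈ 6600 kg O₂/d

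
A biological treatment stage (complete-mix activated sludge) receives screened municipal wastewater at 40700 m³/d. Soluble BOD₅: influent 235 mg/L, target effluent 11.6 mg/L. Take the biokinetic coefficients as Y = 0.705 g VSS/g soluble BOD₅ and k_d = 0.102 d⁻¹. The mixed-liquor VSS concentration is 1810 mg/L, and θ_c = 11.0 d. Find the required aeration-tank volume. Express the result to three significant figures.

V ≈ 18400 m³

Rearranging the biomass balance for a CMAS with decay, V = Y·Q·ΔS·θ_c / [X·(1+k_d θ_c)] = 0.705 × 40700 × (235 − 11.6) × 11.0 / [1810 × (1 + 0.102 × 11.0)] = 7.05×10^7 / 3841 = 18358 m³.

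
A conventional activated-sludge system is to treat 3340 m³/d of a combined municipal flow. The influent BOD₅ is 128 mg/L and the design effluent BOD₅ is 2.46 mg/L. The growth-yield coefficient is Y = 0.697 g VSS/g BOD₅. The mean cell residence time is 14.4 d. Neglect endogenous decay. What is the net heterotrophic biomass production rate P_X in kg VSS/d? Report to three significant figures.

No decay correction is needed, so Y_obs = Y = 0.697.
Q·(S₀ − S) = 3340 × (128 − 2.46) × 10⁻³ = 419.3 kg/d removed.
So the net sludge growth is P_X = 0.6970 × 419.3 = 292.3 kg VSS/d.

P_X ≈ 292 kg VSS/d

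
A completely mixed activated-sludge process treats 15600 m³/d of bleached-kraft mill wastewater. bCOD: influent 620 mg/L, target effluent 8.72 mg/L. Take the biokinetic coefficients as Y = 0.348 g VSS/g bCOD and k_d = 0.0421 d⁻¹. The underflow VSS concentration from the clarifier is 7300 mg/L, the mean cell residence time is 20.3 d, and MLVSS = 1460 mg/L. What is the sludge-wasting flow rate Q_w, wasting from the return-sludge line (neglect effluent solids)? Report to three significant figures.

Steady-state biomass mass balance: V·X·(1 + k_d·θ_c) = Y·Q·(S₀ − S)·θ_c, so V = 0.348 × 15600 × (620 − 8.72) × 20.3 / [1460 × (1 + 0.0421 × 20.3)] = 6.74×10^7 / 2708 = 24879 m³.
Q_w = (V·X)/(θ_c X_r) = 24879 × 1460 / (20.3 × 7300) = 245.1 m³/d.

Q_w ≈ 245 m³/d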